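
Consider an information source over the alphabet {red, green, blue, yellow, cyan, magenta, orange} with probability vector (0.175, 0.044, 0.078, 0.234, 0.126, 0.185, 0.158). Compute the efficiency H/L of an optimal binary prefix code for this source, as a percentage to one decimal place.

98.5%

Entropy H = −Σ p log₂ p ≈ 2.6632 bits.
Huffman merges: 11/250+39/500→61/500; 61/500+63/500→31/125; 79/500+7/40→333/1000; 37/200+117/500→419/1000; 31/125+333/1000→581/1000; 419/1000+581/1000→1. L = 2703/1000 ≈ 2.7030.
Efficiency = H/L = 2.6632/2.7030 = 98.5%.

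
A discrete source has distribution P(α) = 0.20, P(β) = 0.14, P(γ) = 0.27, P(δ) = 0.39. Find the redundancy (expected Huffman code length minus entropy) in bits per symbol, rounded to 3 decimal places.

0.049 bits

Entropy H = −Σ p log₂ p ≈ 1.9013 bits.
Huffman merges: 7/50+1/5→17/50; 27/100+17/50→61/100; 39/100+61/100→1. L = 39/20 ≈ 1.9500.
L − H = 1.9500 − 1.9013 = 0.049 bits.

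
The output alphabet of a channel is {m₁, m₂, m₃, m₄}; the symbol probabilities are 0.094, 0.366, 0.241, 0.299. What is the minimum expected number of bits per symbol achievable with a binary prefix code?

1.969 bits/symbol

Repeatedly combine the two least-probable nodes; the expected code length is the sum of the merged weights.
merge 47/500 + 241/1000 → 67/200
merge 299/1000 + 67/200 → 317/500
merge 183/500 + 317/500 → 1
L = 67/200 + 317/500 + 1 = 1969/1000 = 1.969 bits/symbol.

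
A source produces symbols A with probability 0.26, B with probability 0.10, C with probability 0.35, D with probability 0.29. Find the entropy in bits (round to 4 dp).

H = −Σ pᵢ log₂ pᵢ.
−0.26·log₂(0.26) = 0.5053
−0.10·log₂(0.10) = 0.3322
−0.35·log₂(0.35) = 0.5301
−0.29·log₂(0.29) = 0.5179
Sum ≈ 1.8855 → 1.8855 bits.

1.8855 bits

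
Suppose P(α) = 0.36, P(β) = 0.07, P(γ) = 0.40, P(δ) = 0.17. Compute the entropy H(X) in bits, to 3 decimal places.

H = −Σ pᵢ log₂ pᵢ.
−0.36·log₂(0.36) = 0.5306
−0.07·log₂(0.07) = 0.2686
−0.40·log₂(0.40) = 0.5288
−0.17·log₂(0.17) = 0.4346
Sum ≈ 1.7625 → 1.763 bits.

1.763 bits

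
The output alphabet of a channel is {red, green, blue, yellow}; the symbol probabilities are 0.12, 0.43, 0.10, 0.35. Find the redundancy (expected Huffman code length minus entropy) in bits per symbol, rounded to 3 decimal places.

Entropy H = −Σ p log₂ p ≈ 1.7529 bits.
Huffman merges: 1/10+3/25→11/50; 11/50+7/20→57/100; 43/100+57/100→1. L = 179/100 ≈ 1.7900.
L − H = 1.7900 − 1.7529 = 0.037 bits.

0.037 bits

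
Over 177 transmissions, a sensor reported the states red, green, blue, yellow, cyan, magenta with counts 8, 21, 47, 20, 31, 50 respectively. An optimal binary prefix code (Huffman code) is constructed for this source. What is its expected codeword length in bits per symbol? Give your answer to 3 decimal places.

2.435 bits/symbol

Probabilities are the counts divided by 177.
Repeatedly combine the two least-probable nodes; the expected code length is the sum of the merged weights.
merge 8/177 + 20/177 → 28/177
merge 7/59 + 28/177 → 49/177
merge 31/177 + 47/177 → 26/59
merge 49/177 + 50/177 → 33/59
merge 26/59 + 33/59 → 1
L = 28/177 + 49/177 + 26/59 + 33/59 + 1 = 431/177 ≈ 2.435 bits/symbol.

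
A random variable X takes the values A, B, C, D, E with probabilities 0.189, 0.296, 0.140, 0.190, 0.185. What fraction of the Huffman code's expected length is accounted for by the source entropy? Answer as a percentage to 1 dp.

Entropy H = −Σ p log₂ p ≈ 2.2768 bits.
Huffman merges: 7/50+37/200→13/40; 189/1000+19/100→379/1000; 37/125+13/40→621/1000; 379/1000+621/1000→1. L = 93/40 ≈ 2.3250.
Efficiency = H/L = 2.2768/2.3250 = 97.9%.

97.9%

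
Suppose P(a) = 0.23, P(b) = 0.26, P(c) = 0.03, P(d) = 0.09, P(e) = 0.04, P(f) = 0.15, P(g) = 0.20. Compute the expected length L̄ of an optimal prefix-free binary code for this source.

2.54 bits/symbol

Repeatedly combine the two least-probable nodes; the expected code length is the sum of the merged weights.
merge 3/100 + 1/25 → 7/100
merge 7/100 + 9/100 → 4/25
merge 3/20 + 4/25 → 31/100
merge 1/5 + 23/100 → 43/100
merge 13/50 + 31/100 → 57/100
merge 43/100 + 57/100 → 1
L = 7/100 + 4/25 + 31/100 + 43/100 + 57/100 + 1 = 127/50 = 2.54 bits/symbol.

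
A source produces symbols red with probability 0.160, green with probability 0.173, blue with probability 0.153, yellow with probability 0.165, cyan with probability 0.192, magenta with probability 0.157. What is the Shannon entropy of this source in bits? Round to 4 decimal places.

H = −Σ pᵢ log₂ pᵢ.
−0.160·log₂(0.160) = 0.4230
−0.173·log₂(0.173) = 0.4379
−0.153·log₂(0.153) = 0.4144
−0.165·log₂(0.165) = 0.4289
−0.192·log₂(0.192) = 0.4571
−0.157·log₂(0.157) = 0.4194
Sum ≈ 2.5807 → 2.5807 bits.

2.5807 bits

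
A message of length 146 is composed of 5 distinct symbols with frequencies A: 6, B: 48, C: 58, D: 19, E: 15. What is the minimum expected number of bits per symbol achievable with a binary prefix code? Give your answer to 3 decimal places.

2.021 bits/symbol

Probabilities are the counts divided by 146.
Repeatedly combine the two least-probable nodes; the expected code length is the sum of the merged weights.
merge 3/73 + 15/146 → 21/146
merge 19/146 + 21/146 → 20/73
merge 20/73 + 24/73 → 44/73
merge 29/73 + 44/73 → 1
L = 21/146 + 20/73 + 44/73 + 1 = 295/146 ≈ 2.021 bits/symbol.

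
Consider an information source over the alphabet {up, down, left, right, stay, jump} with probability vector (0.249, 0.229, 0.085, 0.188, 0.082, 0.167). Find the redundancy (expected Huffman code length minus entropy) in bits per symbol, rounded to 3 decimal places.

0.032 bits

Entropy H = −Σ p log₂ p ≈ 2.4691 bits.
Huffman merges: 41/500+17/200→167/1000; 167/1000+167/1000→167/500; 47/250+229/1000→417/1000; 249/1000+167/500→583/1000; 417/1000+583/1000→1. L = 2501/1000 ≈ 2.5010.
L − H = 2.5010 − 2.4691 = 0.032 bits.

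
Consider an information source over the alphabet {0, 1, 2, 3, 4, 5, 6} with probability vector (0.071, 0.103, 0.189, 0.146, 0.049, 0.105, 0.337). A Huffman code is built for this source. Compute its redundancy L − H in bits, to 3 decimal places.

0.042 bits

Entropy H = −Σ p log₂ p ≈ 2.5517 bits.
Huffman merges: 49/1000+71/1000→3/25; 103/1000+21/200→26/125; 3/25+73/500→133/500; 189/1000+26/125→397/1000; 133/500+337/1000→603/1000; 397/1000+603/1000→1. L = 1297/500 ≈ 2.5940.
L − H = 2.5940 − 2.5517 = 0.042 bits.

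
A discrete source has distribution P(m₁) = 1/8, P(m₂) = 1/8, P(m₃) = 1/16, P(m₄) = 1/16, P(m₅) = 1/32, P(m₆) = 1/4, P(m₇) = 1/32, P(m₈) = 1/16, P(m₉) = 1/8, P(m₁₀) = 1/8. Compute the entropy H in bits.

3.0625 bits

Each probability is a power of 1/2, so log₂(1/p) is an integer.
H = Σ p·log₂(1/p) = 1/8·3 + 1/8·3 + 1/16·4 + 1/16·4 + 1/32·5 + 1/4·2 + 1/32·5 + 1/16·4 + 1/8·3 + 1/8·3 = 3.0625 bits.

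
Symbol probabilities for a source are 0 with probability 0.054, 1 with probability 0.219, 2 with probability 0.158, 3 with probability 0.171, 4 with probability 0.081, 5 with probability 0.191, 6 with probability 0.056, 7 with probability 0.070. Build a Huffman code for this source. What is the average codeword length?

2.851 bits/symbol

Repeatedly combine the two least-probable nodes; the expected code length is the sum of the merged weights.
merge 27/500 + 7/125 → 11/100
merge 7/100 + 81/1000 → 151/1000
merge 11/100 + 151/1000 → 261/1000
merge 79/500 + 171/1000 → 329/1000
merge 191/1000 + 219/1000 → 41/100
merge 261/1000 + 329/1000 → 59/100
merge 41/100 + 59/100 → 1
L = 11/100 + 151/1000 + 261/1000 + 329/1000 + 41/100 + 59/100 + 1 = 2851/1000 = 2.851 bits/symbol.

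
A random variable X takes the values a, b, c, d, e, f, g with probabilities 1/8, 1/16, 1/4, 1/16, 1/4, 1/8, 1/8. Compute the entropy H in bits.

Each probability is a power of 1/2, so log₂(1/p) is an integer.
H = Σ p·log₂(1/p) = 1/8·3 + 1/16·4 + 1/4·2 + 1/16·4 + 1/4·2 + 1/8·3 + 1/8·3 = 2.625 bits.

2.625 bits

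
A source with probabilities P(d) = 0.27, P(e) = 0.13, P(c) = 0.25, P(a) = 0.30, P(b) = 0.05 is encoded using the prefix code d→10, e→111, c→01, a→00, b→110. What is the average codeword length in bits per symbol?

L̄ = Σ pᵢ·ℓᵢ = 0.27·2 + 0.13·3 + 0.25·2 + 0.30·2 + 0.05·3 = 2.18 bits/symbol.

2.18 bits/symbol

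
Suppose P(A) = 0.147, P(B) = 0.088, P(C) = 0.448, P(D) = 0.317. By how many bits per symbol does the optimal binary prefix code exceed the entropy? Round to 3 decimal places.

0.027 bits

Entropy H = −Σ p log₂ p ≈ 1.7596 bits.
Huffman merges: 11/125+147/1000→47/200; 47/200+317/1000→69/125; 56/125+69/125→1. L = 1787/1000 ≈ 1.7870.
L − H = 1.7870 − 1.7596 = 0.027 bits.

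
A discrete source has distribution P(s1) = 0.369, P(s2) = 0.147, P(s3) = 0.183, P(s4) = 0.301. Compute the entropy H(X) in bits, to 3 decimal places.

1.907 bits

H = −Σ pᵢ log₂ pᵢ.
−0.369·log₂(0.369) = 0.5307
−0.147·log₂(0.147) = 0.4066
−0.183·log₂(0.183) = 0.4484
−0.301·log₂(0.301) = 0.5214
Sum ≈ 1.9071 → 1.907 bits.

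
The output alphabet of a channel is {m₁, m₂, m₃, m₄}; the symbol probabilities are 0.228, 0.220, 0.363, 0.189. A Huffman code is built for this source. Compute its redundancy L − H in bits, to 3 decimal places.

0.048 bits

Entropy H = −Σ p log₂ p ≈ 1.9518 bits.
Huffman merges: 189/1000+11/50→409/1000; 57/250+363/1000→591/1000; 409/1000+591/1000→1. L = 2 ≈ 2.0000.
L − H = 2.0000 − 1.9518 = 0.048 bits.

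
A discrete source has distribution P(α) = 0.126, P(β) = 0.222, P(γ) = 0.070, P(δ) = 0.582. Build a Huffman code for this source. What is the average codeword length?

Repeatedly combine the two least-probable nodes; the expected code length is the sum of the merged weights.
merge 7/100 + 63/500 → 49/250
merge 49/250 + 111/500 → 209/500
merge 209/500 + 291/500 → 1
L = 49/250 + 209/500 + 1 = 807/500 = 1.614 bits/symbol.

1.614 bits/symbol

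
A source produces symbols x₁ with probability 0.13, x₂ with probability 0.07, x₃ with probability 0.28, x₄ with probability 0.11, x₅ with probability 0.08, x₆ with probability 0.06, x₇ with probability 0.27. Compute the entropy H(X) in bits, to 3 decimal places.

2.561 bits

H = −Σ pᵢ log₂ pᵢ.
−0.13·log₂(0.13) = 0.3826
−0.07·log₂(0.07) = 0.2686
−0.28·log₂(0.28) = 0.5142
−0.11·log₂(0.11) = 0.3503
−0.08·log₂(0.08) = 0.2915
−0.06·log₂(0.06) = 0.2435
−0.27·log₂(0.27) = 0.5100
Sum ≈ 2.5608 → 2.561 bits.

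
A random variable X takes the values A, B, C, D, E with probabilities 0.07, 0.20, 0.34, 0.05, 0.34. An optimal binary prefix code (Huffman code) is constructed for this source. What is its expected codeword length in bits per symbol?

2.1 bits/symbol

Repeatedly combine the two least-probable nodes; the expected code length is the sum of the merged weights.
merge 1/20 + 7/100 → 3/25
merge 3/25 + 1/5 → 8/25
merge 8/25 + 17/50 → 33/50
merge 17/50 + 33/50 → 1
L = 3/25 + 8/25 + 33/50 + 1 = 21/10 = 2.1 bits/symbol.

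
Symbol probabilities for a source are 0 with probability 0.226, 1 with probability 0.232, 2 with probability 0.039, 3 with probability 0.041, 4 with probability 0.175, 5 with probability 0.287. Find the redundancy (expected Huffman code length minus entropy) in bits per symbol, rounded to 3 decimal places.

Entropy H = −Σ p log₂ p ≈ 2.3023 bits.
Huffman merges: 39/1000+41/1000→2/25; 2/25+7/40→51/200; 113/500+29/125→229/500; 51/200+287/1000→271/500; 229/500+271/500→1. L = 467/200 ≈ 2.3350.
L − H = 2.3350 − 2.3023 = 0.033 bits.

0.033 bits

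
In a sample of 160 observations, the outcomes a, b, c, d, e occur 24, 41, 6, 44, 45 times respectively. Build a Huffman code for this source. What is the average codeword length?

Probabilities are the counts divided by 160.
Repeatedly combine the two least-probable nodes; the expected code length is the sum of the merged weights.
merge 3/80 + 3/20 → 3/16
merge 3/16 + 41/160 → 71/160
merge 11/40 + 9/32 → 89/160
merge 71/160 + 89/160 → 1
L = 3/16 + 71/160 + 89/160 + 1 = 35/16 = 2.1875 bits/symbol.

2.1875 bits/symbol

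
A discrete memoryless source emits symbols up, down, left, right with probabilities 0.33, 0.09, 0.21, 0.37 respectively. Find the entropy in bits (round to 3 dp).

1.844 bits

H = −Σ pᵢ log₂ pᵢ.
−0.33·log₂(0.33) = 0.5278
−0.09·log₂(0.09) = 0.3127
−0.21·log₂(0.21) = 0.4728
−0.37·log₂(0.37) = 0.5307
Sum ≈ 1.8440 → 1.844 bits.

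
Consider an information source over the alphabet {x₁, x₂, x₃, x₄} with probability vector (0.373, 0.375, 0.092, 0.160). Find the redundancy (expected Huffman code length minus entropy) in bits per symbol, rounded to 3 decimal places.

Entropy H = −Σ p log₂ p ≈ 1.8010 bits.
Huffman merges: 23/250+4/25→63/250; 63/250+373/1000→5/8; 3/8+5/8→1. L = 1877/1000 ≈ 1.8770.
L − H = 1.8770 − 1.8010 = 0.076 bits.

0.076 bits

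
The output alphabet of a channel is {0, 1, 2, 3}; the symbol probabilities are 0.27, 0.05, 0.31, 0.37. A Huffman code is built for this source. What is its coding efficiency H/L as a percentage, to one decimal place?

91.3%

Entropy H = −Σ p log₂ p ≈ 1.7806 bits.
Huffman merges: 1/20+27/100→8/25; 31/100+8/25→63/100; 37/100+63/100→1. L = 39/20 ≈ 1.9500.
Efficiency = H/L = 1.7806/1.9500 = 91.3%.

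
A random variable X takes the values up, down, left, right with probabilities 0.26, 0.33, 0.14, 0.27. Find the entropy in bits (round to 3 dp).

1.940 bits

H = −Σ pᵢ log₂ pᵢ.
−0.26·log₂(0.26) = 0.5053
−0.33·log₂(0.33) = 0.5278
−0.14·log₂(0.14) = 0.3971
−0.27·log₂(0.27) = 0.5100
Sum ≈ 1.9402 → 1.940 bits.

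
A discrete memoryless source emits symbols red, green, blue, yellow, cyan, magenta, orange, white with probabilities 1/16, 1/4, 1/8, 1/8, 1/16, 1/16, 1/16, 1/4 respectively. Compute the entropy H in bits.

2.75 bits

Each probability is a power of 1/2, so log₂(1/p) is an integer.
H = Σ p·log₂(1/p) = 1/16·4 + 1/4·2 + 1/8·3 + 1/8·3 + 1/16·4 + 1/16·4 + 1/16·4 + 1/4·2 = 2.75 bits.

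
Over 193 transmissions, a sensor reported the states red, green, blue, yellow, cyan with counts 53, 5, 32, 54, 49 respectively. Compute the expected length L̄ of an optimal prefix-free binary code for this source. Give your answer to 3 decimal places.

2.192 bits/symbol

Probabilities are the counts divided by 193.
Repeatedly combine the two least-probable nodes; the expected code length is the sum of the merged weights.
merge 5/193 + 32/193 → 37/193
merge 37/193 + 49/193 → 86/193
merge 53/193 + 54/193 → 107/193
merge 86/193 + 107/193 → 1
L = 37/193 + 86/193 + 107/193 + 1 = 423/193 ≈ 2.192 bits/symbol.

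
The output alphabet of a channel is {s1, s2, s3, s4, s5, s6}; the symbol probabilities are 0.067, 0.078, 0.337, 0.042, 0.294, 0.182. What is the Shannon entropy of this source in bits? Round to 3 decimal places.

2.236 bits

H = −Σ pᵢ log₂ pᵢ.
−0.067·log₂(0.067) = 0.2613
−0.078·log₂(0.078) = 0.2871
−0.337·log₂(0.337) = 0.5288
−0.042·log₂(0.042) = 0.1921
−0.294·log₂(0.294) = 0.5192
−0.182·log₂(0.182) = 0.4474
Sum ≈ 2.2358 → 2.236 bits.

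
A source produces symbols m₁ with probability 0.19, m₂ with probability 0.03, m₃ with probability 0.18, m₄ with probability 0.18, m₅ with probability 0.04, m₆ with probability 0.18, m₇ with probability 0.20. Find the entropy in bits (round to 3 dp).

H = −Σ pᵢ log₂ pᵢ.
−0.19·log₂(0.19) = 0.4552
−0.03·log₂(0.03) = 0.1518
−0.18·log₂(0.18) = 0.4453
−0.18·log₂(0.18) = 0.4453
−0.04·log₂(0.04) = 0.1858
−0.18·log₂(0.18) = 0.4453
−0.20·log₂(0.20) = 0.4644
Sum ≈ 2.5931 → 2.593 bits.

2.593 bits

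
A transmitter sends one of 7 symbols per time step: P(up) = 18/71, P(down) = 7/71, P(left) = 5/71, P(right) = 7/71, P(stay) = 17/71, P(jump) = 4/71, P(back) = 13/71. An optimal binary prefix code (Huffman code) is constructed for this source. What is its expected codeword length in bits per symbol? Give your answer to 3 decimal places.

2.634 bits/symbol

Repeatedly combine the two least-probable nodes; the expected code length is the sum of the merged weights.
merge 4/71 + 5/71 → 9/71
merge 7/71 + 7/71 → 14/71
merge 9/71 + 13/71 → 22/71
merge 14/71 + 17/71 → 31/71
merge 18/71 + 22/71 → 40/71
merge 31/71 + 40/71 → 1
L = 9/71 + 14/71 + 22/71 + 31/71 + 40/71 + 1 = 187/71 ≈ 2.634 bits/symbol.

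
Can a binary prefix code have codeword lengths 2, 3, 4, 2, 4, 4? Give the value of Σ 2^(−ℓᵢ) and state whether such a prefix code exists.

0.8125; yes

With common denominator 2^4 = 16: Σ 2^(−ℓᵢ) = 4/16 + 2/16 + 1/16 + 4/16 + 1/16 + 1/16 = 13/16 = 0.8125.
Kraft's inequality requires Σ ≤ 1; here Σ = 0.8125 ≤ 1, so such a prefix code exists.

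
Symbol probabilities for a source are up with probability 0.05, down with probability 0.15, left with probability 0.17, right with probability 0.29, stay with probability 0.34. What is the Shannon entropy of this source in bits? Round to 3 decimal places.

2.108 bits

H = −Σ pᵢ log₂ pᵢ.
−0.05·log₂(0.05) = 0.2161
−0.15·log₂(0.15) = 0.4105
−0.17·log₂(0.17) = 0.4346
−0.29·log₂(0.29) = 0.5179
−0.34·log₂(0.34) = 0.5292
Sum ≈ 2.1083 → 2.108 bits.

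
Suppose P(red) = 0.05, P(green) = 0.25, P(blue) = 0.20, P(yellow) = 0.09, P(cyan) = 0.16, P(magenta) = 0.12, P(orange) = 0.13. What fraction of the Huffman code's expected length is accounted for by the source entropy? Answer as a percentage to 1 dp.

Entropy H = −Σ p log₂ p ≈ 2.6659 bits.
Huffman merges: 1/20+9/100→7/50; 3/25+13/100→1/4; 7/50+4/25→3/10; 1/5+1/4→9/20; 1/4+3/10→11/20; 9/20+11/20→1. L = 269/100 ≈ 2.6900.
Efficiency = H/L = 2.6659/2.6900 = 99.1%.

99.1%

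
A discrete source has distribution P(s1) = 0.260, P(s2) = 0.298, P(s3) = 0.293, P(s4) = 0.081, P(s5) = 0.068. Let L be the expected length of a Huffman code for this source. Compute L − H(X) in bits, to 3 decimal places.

0.047 bits

Entropy H = −Σ p log₂ p ≈ 2.1021 bits.
Huffman merges: 17/250+81/1000→149/1000; 149/1000+13/50→409/1000; 293/1000+149/500→591/1000; 409/1000+591/1000→1. L = 2149/1000 ≈ 2.1490.
L − H = 2.1490 − 2.1021 = 0.047 bits.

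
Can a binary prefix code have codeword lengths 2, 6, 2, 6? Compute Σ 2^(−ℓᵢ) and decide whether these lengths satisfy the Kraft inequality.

0.53125; yes

With common denominator 2^6 = 64: Σ 2^(−ℓᵢ) = 16/64 + 1/64 + 16/64 + 1/64 = 34/64 = 0.53125.
Kraft's inequality requires Σ ≤ 1; here Σ = 0.53125 ≤ 1, so such a prefix code exists.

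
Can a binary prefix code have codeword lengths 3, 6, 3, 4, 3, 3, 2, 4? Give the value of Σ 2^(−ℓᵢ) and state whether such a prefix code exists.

0.890625; yes

With common denominator 2^6 = 64: Σ 2^(−ℓᵢ) = 8/64 + 1/64 + 8/64 + 4/64 + 8/64 + 8/64 + 16/64 + 4/64 = 57/64 = 0.890625.
Kraft's inequality requires Σ ≤ 1; here Σ = 0.890625 ≤ 1, so such a prefix code exists.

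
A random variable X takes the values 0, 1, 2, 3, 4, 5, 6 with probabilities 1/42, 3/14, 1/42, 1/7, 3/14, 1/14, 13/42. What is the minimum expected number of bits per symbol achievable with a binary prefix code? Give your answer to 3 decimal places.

2.429 bits/symbol

Repeatedly combine the two least-probable nodes; the expected code length is the sum of the merged weights.
merge 1/42 + 1/42 → 1/21
merge 1/21 + 1/14 → 5/42
merge 5/42 + 1/7 → 11/42
merge 3/14 + 3/14 → 3/7
merge 11/42 + 13/42 → 4/7
merge 3/7 + 4/7 → 1
L = 1/21 + 5/42 + 11/42 + 3/7 + 4/7 + 1 = 17/7 ≈ 2.429 bits/symbol.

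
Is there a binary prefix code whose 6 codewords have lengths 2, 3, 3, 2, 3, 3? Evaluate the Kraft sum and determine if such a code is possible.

1; yes

With common denominator 2^3 = 8: Σ 2^(−ℓᵢ) = 2/8 + 1/8 + 1/8 + 2/8 + 1/8 + 1/8 = 8/8 = 1.
Kraft's inequality requires Σ ≤ 1; here Σ = 1 ≤ 1, so such a prefix code exists.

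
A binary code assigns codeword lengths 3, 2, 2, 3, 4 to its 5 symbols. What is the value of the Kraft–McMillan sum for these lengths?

With common denominator 2^4 = 16: Σ 2^(−ℓᵢ) = 2/16 + 4/16 + 4/16 + 2/16 + 1/16 = 13/16 = 0.8125.

0.8125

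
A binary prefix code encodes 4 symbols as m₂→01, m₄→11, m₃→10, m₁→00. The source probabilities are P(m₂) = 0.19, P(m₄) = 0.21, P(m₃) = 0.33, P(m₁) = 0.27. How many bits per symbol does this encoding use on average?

2 bits/symbol

L̄ = Σ pᵢ·ℓᵢ = 0.19·2 + 0.21·2 + 0.33·2 + 0.27·2 = 2 bits/symbol.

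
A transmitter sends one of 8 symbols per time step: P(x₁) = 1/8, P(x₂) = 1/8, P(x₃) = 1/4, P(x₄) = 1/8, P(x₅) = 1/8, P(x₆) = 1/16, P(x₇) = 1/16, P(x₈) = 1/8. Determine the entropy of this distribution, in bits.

2.875 bits

Each probability is a power of 1/2, so log₂(1/p) is an integer.
H = Σ p·log₂(1/p) = 1/8·3 + 1/8·3 + 1/4·2 + 1/8·3 + 1/8·3 + 1/16·4 + 1/16·4 + 1/8·3 = 2.875 bits.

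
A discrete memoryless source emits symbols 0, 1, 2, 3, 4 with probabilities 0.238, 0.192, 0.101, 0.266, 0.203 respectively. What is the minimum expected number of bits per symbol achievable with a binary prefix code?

2.293 bits/symbol

Repeatedly combine the two least-probable nodes; the expected code length is the sum of the merged weights.
merge 101/1000 + 24/125 → 293/1000
merge 203/1000 + 119/500 → 441/1000
merge 133/500 + 293/1000 → 559/1000
merge 441/1000 + 559/1000 → 1
L = 293/1000 + 441/1000 + 559/1000 + 1 = 2293/1000 = 2.293 bits/symbol.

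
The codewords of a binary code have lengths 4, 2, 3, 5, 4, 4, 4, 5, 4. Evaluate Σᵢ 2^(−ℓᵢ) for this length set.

With common denominator 2^5 = 32: Σ 2^(−ℓᵢ) = 2/32 + 8/32 + 4/32 + 1/32 + 2/32 + 2/32 + 2/32 + 1/32 + 2/32 = 24/32 = 0.75.

0.75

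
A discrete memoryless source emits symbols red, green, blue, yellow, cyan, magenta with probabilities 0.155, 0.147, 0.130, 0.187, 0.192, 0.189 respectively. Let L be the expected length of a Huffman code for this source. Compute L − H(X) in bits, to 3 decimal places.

Entropy H = −Σ p log₂ p ≈ 2.5699 bits.
Huffman merges: 13/100+147/1000→277/1000; 31/200+187/1000→171/500; 189/1000+24/125→381/1000; 277/1000+171/500→619/1000; 381/1000+619/1000→1. L = 2619/1000 ≈ 2.6190.
L − H = 2.6190 − 2.5699 = 0.049 bits.

0.049 bits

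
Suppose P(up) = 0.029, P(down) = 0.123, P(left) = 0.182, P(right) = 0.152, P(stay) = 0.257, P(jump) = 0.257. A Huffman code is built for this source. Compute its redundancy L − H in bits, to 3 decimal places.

0.068 bits

Entropy H = −Σ p log₂ p ≈ 2.3880 bits.
Huffman merges: 29/1000+123/1000→19/125; 19/125+19/125→38/125; 91/500+257/1000→439/1000; 257/1000+38/125→561/1000; 439/1000+561/1000→1. L = 307/125 ≈ 2.4560.
L − H = 2.4560 − 2.3880 = 0.068 bits.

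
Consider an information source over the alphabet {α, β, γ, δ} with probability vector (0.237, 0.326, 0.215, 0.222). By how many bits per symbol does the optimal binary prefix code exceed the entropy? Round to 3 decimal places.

Entropy H = −Σ p log₂ p ≈ 1.9782 bits.
Huffman merges: 43/200+111/500→437/1000; 237/1000+163/500→563/1000; 437/1000+563/1000→1. L = 2 ≈ 2.0000.
L − H = 2.0000 − 1.9782 = 0.022 bits.

0.022 bits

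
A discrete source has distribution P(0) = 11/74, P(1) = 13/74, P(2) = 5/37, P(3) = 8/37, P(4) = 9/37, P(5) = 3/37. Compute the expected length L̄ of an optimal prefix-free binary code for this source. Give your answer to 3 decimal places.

Repeatedly combine the two least-probable nodes; the expected code length is the sum of the merged weights.
merge 3/37 + 5/37 → 8/37
merge 11/74 + 13/74 → 12/37
merge 8/37 + 8/37 → 16/37
merge 9/37 + 12/37 → 21/37
merge 16/37 + 21/37 → 1
L = 8/37 + 12/37 + 16/37 + 21/37 + 1 = 94/37 ≈ 2.541 bits/symbol.

2.541 bits/symbol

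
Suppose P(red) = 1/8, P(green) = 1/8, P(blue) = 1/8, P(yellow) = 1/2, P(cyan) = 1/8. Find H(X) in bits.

2 bits

Each probability is a power of 1/2, so log₂(1/p) is an integer.
H = Σ p·log₂(1/p) = 1/8·3 + 1/8·3 + 1/8·3 + 1/2·1 + 1/8·3 = 2 bits.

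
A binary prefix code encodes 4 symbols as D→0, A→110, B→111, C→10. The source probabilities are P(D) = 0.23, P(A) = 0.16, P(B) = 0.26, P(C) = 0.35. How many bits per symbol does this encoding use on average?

L̄ = Σ pᵢ·ℓᵢ = 0.23·1 + 0.16·3 + 0.26·3 + 0.35·2 = 2.19 bits/symbol.

2.19 bits/symbol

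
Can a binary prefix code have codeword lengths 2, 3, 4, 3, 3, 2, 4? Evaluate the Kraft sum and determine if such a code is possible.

1; yes

With common denominator 2^4 = 16: Σ 2^(−ℓᵢ) = 4/16 + 2/16 + 1/16 + 2/16 + 2/16 + 4/16 + 1/16 = 16/16 = 1.
Kraft's inequality requires Σ ≤ 1; here Σ = 1 ≤ 1, so such a prefix code exists.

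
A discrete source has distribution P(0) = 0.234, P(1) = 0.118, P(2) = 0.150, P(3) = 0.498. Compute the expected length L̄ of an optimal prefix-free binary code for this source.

1.77 bits/symbol

Repeatedly combine the two least-probable nodes; the expected code length is the sum of the merged weights.
merge 59/500 + 3/20 → 67/250
merge 117/500 + 67/250 → 251/500
merge 249/500 + 251/500 → 1
L = 67/250 + 251/500 + 1 = 177/100 = 1.77 bits/symbol.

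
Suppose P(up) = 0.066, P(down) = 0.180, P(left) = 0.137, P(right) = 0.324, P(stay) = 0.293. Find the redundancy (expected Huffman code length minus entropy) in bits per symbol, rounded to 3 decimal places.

0.060 bits

Entropy H = −Σ p log₂ p ≈ 2.1427 bits.
Huffman merges: 33/500+137/1000→203/1000; 9/50+203/1000→383/1000; 293/1000+81/250→617/1000; 383/1000+617/1000→1. L = 2203/1000 ≈ 2.2030.
L − H = 2.2030 − 2.1427 = 0.060 bits.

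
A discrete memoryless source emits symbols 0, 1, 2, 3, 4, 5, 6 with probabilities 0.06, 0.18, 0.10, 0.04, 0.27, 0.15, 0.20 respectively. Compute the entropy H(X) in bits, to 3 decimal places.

H = −Σ pᵢ log₂ pᵢ.
−0.06·log₂(0.06) = 0.2435
−0.18·log₂(0.18) = 0.4453
−0.10·log₂(0.10) = 0.3322
−0.04·log₂(0.04) = 0.1858
−0.27·log₂(0.27) = 0.5100
−0.15·log₂(0.15) = 0.4105
−0.20·log₂(0.20) = 0.4644
Sum ≈ 2.5917 → 2.592 bits.

2.592 bits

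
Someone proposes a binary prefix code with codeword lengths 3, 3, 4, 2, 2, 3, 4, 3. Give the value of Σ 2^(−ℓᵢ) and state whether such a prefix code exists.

1.125; no

With common denominator 2^4 = 16: Σ 2^(−ℓᵢ) = 2/16 + 2/16 + 1/16 + 4/16 + 4/16 + 2/16 + 1/16 + 2/16 = 18/16 = 1.125.
Kraft's inequality requires Σ ≤ 1; here Σ = 1.125 > 1, so no such prefix code exists.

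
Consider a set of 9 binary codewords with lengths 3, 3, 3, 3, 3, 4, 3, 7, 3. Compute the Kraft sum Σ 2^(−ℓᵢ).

With common denominator 2^7 = 128: Σ 2^(−ℓᵢ) = 16/128 + 16/128 + 16/128 + 16/128 + 16/128 + 8/128 + 16/128 + 1/128 + 16/128 = 121/128 = 0.9453125.

0.9453125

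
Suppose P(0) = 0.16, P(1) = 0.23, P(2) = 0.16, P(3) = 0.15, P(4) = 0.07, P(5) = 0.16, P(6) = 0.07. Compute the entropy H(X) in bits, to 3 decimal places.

2.704 bits

H = −Σ pᵢ log₂ pᵢ.
−0.16·log₂(0.16) = 0.4230
−0.23·log₂(0.23) = 0.4877
−0.16·log₂(0.16) = 0.4230
−0.15·log₂(0.15) = 0.4105
−0.07·log₂(0.07) = 0.2686
−0.16·log₂(0.16) = 0.4230
−0.07·log₂(0.07) = 0.2686
Sum ≈ 2.7044 → 2.704 bits.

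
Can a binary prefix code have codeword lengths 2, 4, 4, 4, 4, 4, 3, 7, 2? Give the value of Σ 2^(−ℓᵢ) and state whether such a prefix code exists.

0.9453125; yes

With common denominator 2^7 = 128: Σ 2^(−ℓᵢ) = 32/128 + 8/128 + 8/128 + 8/128 + 8/128 + 8/128 + 16/128 + 1/128 + 32/128 = 121/128 = 0.9453125.
Kraft's inequality requires Σ ≤ 1; here Σ = 0.9453125 ≤ 1, so such a prefix code exists.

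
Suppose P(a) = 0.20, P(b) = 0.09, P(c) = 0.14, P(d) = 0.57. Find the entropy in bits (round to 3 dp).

1.636 bits

H = −Σ pᵢ log₂ pᵢ.
−0.20·log₂(0.20) = 0.4644
−0.09·log₂(0.09) = 0.3127
−0.14·log₂(0.14) = 0.3971
−0.57·log₂(0.57) = 0.4623
Sum ≈ 1.6364 → 1.636 bits.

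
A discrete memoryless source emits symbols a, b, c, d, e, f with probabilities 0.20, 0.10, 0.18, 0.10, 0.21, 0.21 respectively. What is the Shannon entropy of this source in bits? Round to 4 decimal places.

H = −Σ pᵢ log₂ pᵢ.
−0.20·log₂(0.20) = 0.4644
−0.10·log₂(0.10) = 0.3322
−0.18·log₂(0.18) = 0.4453
−0.10·log₂(0.10) = 0.3322
−0.21·log₂(0.21) = 0.4728
−0.21·log₂(0.21) = 0.4728
Sum ≈ 2.5197 → 2.5197 bits.

2.5197 bits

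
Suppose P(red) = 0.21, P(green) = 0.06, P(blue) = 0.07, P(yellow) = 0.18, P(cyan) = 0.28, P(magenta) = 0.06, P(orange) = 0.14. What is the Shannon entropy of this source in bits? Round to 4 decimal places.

H = −Σ pᵢ log₂ pᵢ.
−0.21·log₂(0.21) = 0.4728
−0.06·log₂(0.06) = 0.2435
−0.07·log₂(0.07) = 0.2686
−0.18·log₂(0.18) = 0.4453
−0.28·log₂(0.28) = 0.5142
−0.06·log₂(0.06) = 0.2435
−0.14·log₂(0.14) = 0.3971
Sum ≈ 2.5851 → 2.5851 bits.

2.5851 bits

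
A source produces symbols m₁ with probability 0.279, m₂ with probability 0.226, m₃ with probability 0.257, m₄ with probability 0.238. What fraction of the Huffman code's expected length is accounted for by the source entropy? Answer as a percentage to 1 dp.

Entropy H = −Σ p log₂ p ≈ 1.9954 bits.
Huffman merges: 113/500+119/500→58/125; 257/1000+279/1000→67/125; 58/125+67/125→1. L = 2 ≈ 2.0000.
Efficiency = H/L = 1.9954/2.0000 = 99.8%.

99.8%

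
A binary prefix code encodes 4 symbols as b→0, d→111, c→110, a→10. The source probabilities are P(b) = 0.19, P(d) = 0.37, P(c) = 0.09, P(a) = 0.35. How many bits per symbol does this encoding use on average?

L̄ = Σ pᵢ·ℓᵢ = 0.19·1 + 0.37·3 + 0.09·3 + 0.35·2 = 2.27 bits/symbol.

2.27 bits/symbol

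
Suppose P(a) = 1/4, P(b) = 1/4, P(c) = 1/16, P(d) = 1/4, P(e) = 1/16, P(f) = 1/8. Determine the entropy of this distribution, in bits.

Each probability is a power of 1/2, so log₂(1/p) is an integer.
H = Σ p·log₂(1/p) = 1/4·2 + 1/4·2 + 1/16·4 + 1/4·2 + 1/16·4 + 1/8·3 = 2.375 bits.

2.375 bits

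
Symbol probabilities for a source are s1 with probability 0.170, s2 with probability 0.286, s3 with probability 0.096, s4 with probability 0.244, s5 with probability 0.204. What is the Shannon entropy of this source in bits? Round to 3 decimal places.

H = −Σ pᵢ log₂ pᵢ.
−0.170·log₂(0.170) = 0.4346
−0.286·log₂(0.286) = 0.5165
−0.096·log₂(0.096) = 0.3246
−0.244·log₂(0.244) = 0.4966
−0.204·log₂(0.204) = 0.4678
Sum ≈ 2.2400 → 2.240 bits.

2.240 bits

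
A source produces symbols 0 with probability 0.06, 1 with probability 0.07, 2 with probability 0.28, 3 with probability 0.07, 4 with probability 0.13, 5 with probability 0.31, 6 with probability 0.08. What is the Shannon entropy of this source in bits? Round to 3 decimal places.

2.493 bits

H = −Σ pᵢ log₂ pᵢ.
−0.06·log₂(0.06) = 0.2435
−0.07·log₂(0.07) = 0.2686
−0.28·log₂(0.28) = 0.5142
−0.07·log₂(0.07) = 0.2686
−0.13·log₂(0.13) = 0.3826
−0.31·log₂(0.31) = 0.5238
−0.08·log₂(0.08) = 0.2915
Sum ≈ 2.4928 → 2.493 bits.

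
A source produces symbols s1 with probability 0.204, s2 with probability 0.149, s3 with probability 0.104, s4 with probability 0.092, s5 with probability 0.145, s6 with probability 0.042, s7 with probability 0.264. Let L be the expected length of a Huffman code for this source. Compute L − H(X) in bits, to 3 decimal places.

Entropy H = −Σ p log₂ p ≈ 2.6367 bits.
Huffman merges: 21/500+23/250→67/500; 13/125+67/500→119/500; 29/200+149/1000→147/500; 51/250+119/500→221/500; 33/125+147/500→279/500; 221/500+279/500→1. L = 1333/500 ≈ 2.6660.
L − H = 2.6660 − 2.6367 = 0.029 bits.

0.029 bits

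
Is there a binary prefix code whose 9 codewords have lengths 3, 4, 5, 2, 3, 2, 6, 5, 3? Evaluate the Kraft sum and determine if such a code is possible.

1.015625; no

With common denominator 2^6 = 64: Σ 2^(−ℓᵢ) = 8/64 + 4/64 + 2/64 + 16/64 + 8/64 + 16/64 + 1/64 + 2/64 + 8/64 = 65/64 = 1.015625.
Kraft's inequality requires Σ ≤ 1; here Σ = 1.015625 > 1, so no such prefix code exists.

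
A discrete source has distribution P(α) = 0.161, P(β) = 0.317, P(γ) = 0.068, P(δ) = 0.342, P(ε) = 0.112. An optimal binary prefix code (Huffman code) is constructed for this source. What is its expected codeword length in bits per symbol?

2.179 bits/symbol

Repeatedly combine the two least-probable nodes; the expected code length is the sum of the merged weights.
merge 17/250 + 14/125 → 9/50
merge 161/1000 + 9/50 → 341/1000
merge 317/1000 + 341/1000 → 329/500
merge 171/500 + 329/500 → 1
L = 9/50 + 341/1000 + 329/500 + 1 = 2179/1000 = 2.179 bits/symbol.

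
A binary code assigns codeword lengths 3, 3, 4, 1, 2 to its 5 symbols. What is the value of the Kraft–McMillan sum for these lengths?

1.0625

With common denominator 2^4 = 16: Σ 2^(−ℓᵢ) = 2/16 + 2/16 + 1/16 + 8/16 + 4/16 = 17/16 = 1.0625.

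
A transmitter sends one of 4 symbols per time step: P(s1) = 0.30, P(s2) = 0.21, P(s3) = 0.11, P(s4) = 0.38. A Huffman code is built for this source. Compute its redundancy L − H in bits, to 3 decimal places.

Entropy H = −Σ p log₂ p ≈ 1.8747 bits.
Huffman merges: 11/100+21/100→8/25; 3/10+8/25→31/50; 19/50+31/50→1. L = 97/50 ≈ 1.9400.
L − H = 1.9400 − 1.8747 = 0.065 bits.

0.065 bits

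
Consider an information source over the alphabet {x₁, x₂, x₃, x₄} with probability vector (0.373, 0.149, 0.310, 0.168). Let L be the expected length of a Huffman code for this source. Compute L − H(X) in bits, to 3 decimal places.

Entropy H = −Σ p log₂ p ≈ 1.8961 bits.
Huffman merges: 149/1000+21/125→317/1000; 31/100+317/1000→627/1000; 373/1000+627/1000→1. L = 243/125 ≈ 1.9440.
L − H = 1.9440 − 1.8961 = 0.048 bits.

0.048 bits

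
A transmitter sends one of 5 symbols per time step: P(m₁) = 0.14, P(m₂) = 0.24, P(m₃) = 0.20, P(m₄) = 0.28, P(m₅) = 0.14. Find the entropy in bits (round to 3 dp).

2.267 bits

H = −Σ pᵢ log₂ pᵢ.
−0.14·log₂(0.14) = 0.3971
−0.24·log₂(0.24) = 0.4941
−0.20·log₂(0.20) = 0.4644
−0.28·log₂(0.28) = 0.5142
−0.14·log₂(0.14) = 0.3971
Sum ≈ 2.2670 → 2.267 bits.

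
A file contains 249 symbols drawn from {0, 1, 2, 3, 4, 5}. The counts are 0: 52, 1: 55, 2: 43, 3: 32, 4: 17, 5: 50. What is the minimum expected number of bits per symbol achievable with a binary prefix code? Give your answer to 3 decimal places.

2.566 bits/symbol

Probabilities are the counts divided by 249.
Repeatedly combine the two least-probable nodes; the expected code length is the sum of the merged weights.
merge 17/249 + 32/249 → 49/249
merge 43/249 + 49/249 → 92/249
merge 50/249 + 52/249 → 34/83
merge 55/249 + 92/249 → 49/83
merge 34/83 + 49/83 → 1
L = 49/249 + 92/249 + 34/83 + 49/83 + 1 = 213/83 ≈ 2.566 bits/symbol.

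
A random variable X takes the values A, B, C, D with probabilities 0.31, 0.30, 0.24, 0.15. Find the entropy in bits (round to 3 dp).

H = −Σ pᵢ log₂ pᵢ.
−0.31·log₂(0.31) = 0.5238
−0.30·log₂(0.30) = 0.5211
−0.24·log₂(0.24) = 0.4941
−0.15·log₂(0.15) = 0.4105
Sum ≈ 1.9496 → 1.950 bits.

1.950 bits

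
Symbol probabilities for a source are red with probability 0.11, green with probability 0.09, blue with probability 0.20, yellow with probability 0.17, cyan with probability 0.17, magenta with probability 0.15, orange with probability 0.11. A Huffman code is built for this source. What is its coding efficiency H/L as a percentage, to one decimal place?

Entropy H = −Σ p log₂ p ≈ 2.7573 bits.
Huffman merges: 9/100+11/100→1/5; 11/100+3/20→13/50; 17/100+17/100→17/50; 1/5+1/5→2/5; 13/50+17/50→3/5; 2/5+3/5→1. L = 14/5 ≈ 2.8000.
Efficiency = H/L = 2.7573/2.8000 = 98.5%.

98.5%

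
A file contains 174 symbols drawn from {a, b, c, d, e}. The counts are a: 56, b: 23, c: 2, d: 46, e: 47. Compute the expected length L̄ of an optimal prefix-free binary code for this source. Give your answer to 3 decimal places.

Probabilities are the counts divided by 174.
Repeatedly combine the two least-probable nodes; the expected code length is the sum of the merged weights.
merge 1/87 + 23/174 → 25/174
merge 25/174 + 23/87 → 71/174
merge 47/174 + 28/87 → 103/174
merge 71/174 + 103/174 → 1
L = 25/174 + 71/174 + 103/174 + 1 = 373/174 ≈ 2.144 bits/symbol.

2.144 bits/symbol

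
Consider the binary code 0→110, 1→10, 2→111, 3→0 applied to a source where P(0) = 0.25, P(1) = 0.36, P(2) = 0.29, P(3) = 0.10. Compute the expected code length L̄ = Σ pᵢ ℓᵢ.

2.44 bits/symbol

L̄ = Σ pᵢ·ℓᵢ = 0.25·3 + 0.36·2 + 0.29·3 + 0.10·1 = 2.44 bits/symbol.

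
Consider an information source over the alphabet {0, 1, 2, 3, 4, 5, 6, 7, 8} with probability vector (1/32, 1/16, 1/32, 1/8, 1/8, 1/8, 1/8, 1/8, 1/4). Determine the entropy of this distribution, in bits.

2.9375 bits

Each probability is a power of 1/2, so log₂(1/p) is an integer.
H = Σ p·log₂(1/p) = 1/32·5 + 1/16·4 + 1/32·5 + 1/8·3 + 1/8·3 + 1/8·3 + 1/8·3 + 1/8·3 + 1/4·2 = 2.9375 bits.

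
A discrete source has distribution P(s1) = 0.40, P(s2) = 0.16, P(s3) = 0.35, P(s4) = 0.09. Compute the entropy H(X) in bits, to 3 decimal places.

1.795 bits

H = −Σ pᵢ log₂ pᵢ.
−0.40·log₂(0.40) = 0.5288
−0.16·log₂(0.16) = 0.4230
−0.35·log₂(0.35) = 0.5301
−0.09·log₂(0.09) = 0.3127
Sum ≈ 1.7945 → 1.795 bits.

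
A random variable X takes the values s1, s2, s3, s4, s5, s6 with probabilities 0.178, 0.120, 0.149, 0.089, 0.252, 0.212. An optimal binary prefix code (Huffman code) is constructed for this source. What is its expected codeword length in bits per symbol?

2.536 bits/symbol

Repeatedly combine the two least-probable nodes; the expected code length is the sum of the merged weights.
merge 89/1000 + 3/25 → 209/1000
merge 149/1000 + 89/500 → 327/1000
merge 209/1000 + 53/250 → 421/1000
merge 63/250 + 327/1000 → 579/1000
merge 421/1000 + 579/1000 → 1
L = 209/1000 + 327/1000 + 421/1000 + 579/1000 + 1 = 317/125 = 2.536 bits/symbol.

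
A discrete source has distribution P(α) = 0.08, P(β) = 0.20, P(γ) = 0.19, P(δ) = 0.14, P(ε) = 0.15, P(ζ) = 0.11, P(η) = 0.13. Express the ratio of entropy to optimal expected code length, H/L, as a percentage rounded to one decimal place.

Entropy H = −Σ p log₂ p ≈ 2.7517 bits.
Huffman merges: 2/25+11/100→19/100; 13/100+7/50→27/100; 3/20+19/100→17/50; 19/100+1/5→39/100; 27/100+17/50→61/100; 39/100+61/100→1. L = 14/5 ≈ 2.8000.
Efficiency = H/L = 2.7517/2.8000 = 98.3%.

98.3%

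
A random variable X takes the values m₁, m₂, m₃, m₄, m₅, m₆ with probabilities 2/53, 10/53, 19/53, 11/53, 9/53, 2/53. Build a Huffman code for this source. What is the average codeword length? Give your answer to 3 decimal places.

Repeatedly combine the two least-probable nodes; the expected code length is the sum of the merged weights.
merge 2/53 + 2/53 → 4/53
merge 4/53 + 9/53 → 13/53
merge 10/53 + 11/53 → 21/53
merge 13/53 + 19/53 → 32/53
merge 21/53 + 32/53 → 1
L = 4/53 + 13/53 + 21/53 + 32/53 + 1 = 123/53 ≈ 2.321 bits/symbol.

2.321 bits/symbol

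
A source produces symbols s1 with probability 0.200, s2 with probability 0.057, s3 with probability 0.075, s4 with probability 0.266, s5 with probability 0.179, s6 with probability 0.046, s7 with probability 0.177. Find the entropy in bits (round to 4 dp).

H = −Σ pᵢ log₂ pᵢ.
−0.200·log₂(0.200) = 0.4644
−0.057·log₂(0.057) = 0.2356
−0.075·log₂(0.075) = 0.2803
−0.266·log₂(0.266) = 0.5082
−0.179·log₂(0.179) = 0.4443
−0.046·log₂(0.046) = 0.2043
−0.177·log₂(0.177) = 0.4422
Sum ≈ 2.5792 → 2.5792 bits.

2.5792 bits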